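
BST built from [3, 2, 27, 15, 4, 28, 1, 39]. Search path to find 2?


BST root = 3
Search for 2: compare at each node
Path: [3, 2]


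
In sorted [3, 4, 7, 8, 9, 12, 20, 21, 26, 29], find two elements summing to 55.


Two pointers: lo=0, hi=9
Found pair: (26, 29) summing to 55


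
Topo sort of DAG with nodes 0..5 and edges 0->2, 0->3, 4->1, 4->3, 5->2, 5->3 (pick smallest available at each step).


Kahn's algorithm, process smallest node first
Order: [0, 4, 1, 5, 2, 3]


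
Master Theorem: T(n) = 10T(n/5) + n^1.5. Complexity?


a=10, b=5, c=1.5. log_5(10)=1.431 < c=1.5. Case 3: O(n^c) = O(n^1.500)
Complexity: O(n^1.500)


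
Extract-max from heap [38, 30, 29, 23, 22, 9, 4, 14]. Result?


Max = 38
Replace root with last, heapify down
Resulting heap: [30, 23, 29, 14, 22, 9, 4]


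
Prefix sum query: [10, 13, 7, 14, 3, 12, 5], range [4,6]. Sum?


Prefix sums: [0, 10, 23, 30, 44, 47, 59, 64]
Sum[4..6] = prefix[7] - prefix[4] = 64 - 44 = 20


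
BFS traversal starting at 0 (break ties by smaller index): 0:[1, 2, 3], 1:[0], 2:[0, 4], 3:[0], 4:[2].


BFS queue: start with [0]
Visit order: [0, 1, 2, 3, 4]


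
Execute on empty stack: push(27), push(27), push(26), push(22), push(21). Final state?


push(27) -> [27]
push(27) -> [27, 27]
push(26) -> [27, 27, 26]
push(22) -> [27, 27, 26, 22]
push(21) -> [27, 27, 26, 22, 21]
Final stack (bottom to top): [27, 27, 26, 22, 21]


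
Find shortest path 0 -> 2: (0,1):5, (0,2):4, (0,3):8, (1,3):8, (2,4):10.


Dijkstra from 0:
Distances: {0: 0, 1: 5, 2: 4, 3: 8, 4: 14}
Shortest distance to 2 = 4, path = [0, 2]


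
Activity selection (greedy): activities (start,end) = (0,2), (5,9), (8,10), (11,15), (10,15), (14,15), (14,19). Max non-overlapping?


Greedy: pick earliest-ending, then skip overlaps.
Selected (3 activities): [(0, 2), (5, 9), (11, 15)]


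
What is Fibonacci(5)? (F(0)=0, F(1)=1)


F(n)=F(n-1)+F(n-2)
...F(3)=2, F(4)=3, F(5)=5


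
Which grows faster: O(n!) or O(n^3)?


cubic grows slower than factorial
O(n^3) is asymptotically smaller; O(n!) grows faster


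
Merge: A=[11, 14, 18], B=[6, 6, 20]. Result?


Compare heads, take smaller each step.
Merged: [6, 6, 11, 14, 18, 20]


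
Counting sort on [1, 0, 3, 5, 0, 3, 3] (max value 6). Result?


Count array: [2, 1, 0, 3, 0, 1, 0]
Reconstruct: [0, 0, 1, 3, 3, 3, 5]


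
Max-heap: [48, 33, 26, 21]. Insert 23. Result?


Append 23: [48, 33, 26, 21, 23]
Bubble up: no swaps needed
Result: [48, 33, 26, 21, 23]


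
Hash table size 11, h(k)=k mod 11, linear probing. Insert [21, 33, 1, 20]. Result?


Insertions: 21->slot 10; 33->slot 0; 1->slot 1; 20->slot 9
Table: [33, 1, None, None, None, None, None, None, None, 20, 21]


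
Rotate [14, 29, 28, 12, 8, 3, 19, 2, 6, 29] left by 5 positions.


Left rotate by 5: [3, 19, 2, 6, 29, 14, 29, 28, 12, 8]


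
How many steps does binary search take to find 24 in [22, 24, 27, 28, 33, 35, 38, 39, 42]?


Search for 24:
[0,8] mid=4 arr[4]=33
[0,3] mid=1 arr[1]=24
Total: 2 comparisons


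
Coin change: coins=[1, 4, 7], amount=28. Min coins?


dp[0]=0; dp[i]=1+min(dp[i-c] for c in coins)
...dp[23]=5, dp[24]=6, dp[25]=4, dp[26]=5, dp[27]=6, dp[28]=4
Minimum coins for 28 = 4


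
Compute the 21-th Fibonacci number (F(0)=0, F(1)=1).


F(n)=F(n-1)+F(n-2)
...F(19)=4181, F(20)=6765, F(21)=10946


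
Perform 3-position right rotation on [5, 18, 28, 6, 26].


Right rotate by 3: [28, 6, 26, 5, 18]


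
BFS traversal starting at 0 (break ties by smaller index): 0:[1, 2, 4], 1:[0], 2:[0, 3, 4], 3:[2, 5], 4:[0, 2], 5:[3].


BFS queue: start with [0]
Visit order: [0, 1, 2, 4, 3, 5]


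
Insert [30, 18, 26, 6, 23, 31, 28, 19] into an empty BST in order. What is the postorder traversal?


Root = 30; build tree by BST insertion.
Postorder traversal: [6, 19, 23, 28, 26, 18, 31, 30]


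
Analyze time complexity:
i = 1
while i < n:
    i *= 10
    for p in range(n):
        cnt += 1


Per nesting level: O(log n) * O(n) = O(n log n)
Complexity: O(n log n)


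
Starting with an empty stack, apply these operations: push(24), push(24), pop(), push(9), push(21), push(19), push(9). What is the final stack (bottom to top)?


push(24) -> [24]
push(24) -> [24, 24]
pop() returns 24 -> [24]
push(9) -> [24, 9]
push(21) -> [24, 9, 21]
push(19) -> [24, 9, 21, 19]
push(9) -> [24, 9, 21, 19, 9]
Final stack (bottom to top): [24, 9, 21, 19, 9]


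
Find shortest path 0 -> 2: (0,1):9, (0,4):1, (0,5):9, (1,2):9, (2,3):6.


Dijkstra from 0:
Distances: {0: 0, 1: 9, 2: 18, 3: 24, 4: 1, 5: 9}
Shortest distance to 2 = 18, path = [0, 1, 2]


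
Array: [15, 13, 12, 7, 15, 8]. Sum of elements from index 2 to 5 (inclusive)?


Prefix sums: [0, 15, 28, 40, 47, 62, 70]
Sum[2..5] = prefix[6] - prefix[2] = 70 - 28 = 42


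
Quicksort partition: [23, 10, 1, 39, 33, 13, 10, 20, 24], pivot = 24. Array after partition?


Elements <= 24 go left of pivot.
Result: [23, 10, 1, 13, 10, 20, 24, 39, 33], pivot at index 6


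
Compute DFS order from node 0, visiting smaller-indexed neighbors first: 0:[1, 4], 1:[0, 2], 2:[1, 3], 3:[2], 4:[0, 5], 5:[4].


DFS stack-based: start with [0]
Visit order: [0, 1, 2, 3, 4, 5]


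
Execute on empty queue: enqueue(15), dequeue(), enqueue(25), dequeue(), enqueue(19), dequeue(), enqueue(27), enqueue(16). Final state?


enqueue(15) -> [15]
dequeue() returns 15 -> []
enqueue(25) -> [25]
dequeue() returns 25 -> []
enqueue(19) -> [19]
dequeue() returns 19 -> []
enqueue(27) -> [27]
enqueue(16) -> [27, 16]
Final queue (front to back): [27, 16]


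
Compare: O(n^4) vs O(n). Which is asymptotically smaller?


linear grows slower than quartic
O(n) is asymptotically smaller; O(n^4) grows faster


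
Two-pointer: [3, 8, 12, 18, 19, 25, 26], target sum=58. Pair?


Two pointers: lo=0, hi=6
No pair sums to 58


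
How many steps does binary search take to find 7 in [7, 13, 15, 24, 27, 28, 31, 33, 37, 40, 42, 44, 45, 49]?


Search for 7:
[0,13] mid=6 arr[6]=31
[0,5] mid=2 arr[2]=15
[0,1] mid=0 arr[0]=7
Total: 3 comparisons


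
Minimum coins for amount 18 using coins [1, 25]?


dp[0]=0; dp[i]=1+min(dp[i-c] for c in coins)
...dp[13]=13, dp[14]=14, dp[15]=15, dp[16]=16, dp[17]=17, dp[18]=18
Minimum coins for 18 = 18


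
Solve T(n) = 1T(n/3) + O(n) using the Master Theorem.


a=1, b=3, c=1. log_3(1)=0 < c=1. Case 3: O(n^c) = O(n)
Complexity: O(n)


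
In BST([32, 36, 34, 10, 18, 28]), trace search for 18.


BST root = 32
Search for 18: compare at each node
Path: [32, 10, 18]


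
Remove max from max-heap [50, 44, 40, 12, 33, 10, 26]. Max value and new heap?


Max = 50
Replace root with last, heapify down
Resulting heap: [44, 33, 40, 12, 26, 10]


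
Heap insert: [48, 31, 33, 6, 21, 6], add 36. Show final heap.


Append 36: [48, 31, 33, 6, 21, 6, 36]
Bubble up: swap idx 6(36) with idx 2(33)
Result: [48, 31, 36, 6, 21, 6, 33]


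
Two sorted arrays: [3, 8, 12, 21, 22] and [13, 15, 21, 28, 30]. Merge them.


Compare heads, take smaller each step.
Merged: [3, 8, 12, 13, 15, 21, 21, 22, 28, 30]


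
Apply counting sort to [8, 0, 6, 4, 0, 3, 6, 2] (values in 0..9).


Count array: [2, 0, 1, 1, 1, 0, 2, 0, 1, 0]
Reconstruct: [0, 0, 2, 3, 4, 6, 6, 8]


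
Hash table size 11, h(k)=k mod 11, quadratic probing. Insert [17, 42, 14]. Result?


Insertions: 17->slot 6; 42->slot 9; 14->slot 3
Table: [None, None, None, 14, None, None, 17, None, None, 42, None]


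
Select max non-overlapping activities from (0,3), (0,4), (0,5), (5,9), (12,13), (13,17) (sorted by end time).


Greedy: pick earliest-ending, then skip overlaps.
Selected (4 activities): [(0, 3), (5, 9), (12, 13), (13, 17)]


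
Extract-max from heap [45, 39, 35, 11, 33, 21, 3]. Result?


Max = 45
Replace root with last, heapify down
Resulting heap: [39, 33, 35, 11, 3, 21]


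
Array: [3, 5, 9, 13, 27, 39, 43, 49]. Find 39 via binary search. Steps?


Search for 39:
[0,7] mid=3 arr[3]=13
[4,7] mid=5 arr[5]=39
Total: 2 comparisons


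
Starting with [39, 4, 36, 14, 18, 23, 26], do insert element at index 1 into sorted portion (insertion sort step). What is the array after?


After one pass: [4, 39, 36, 14, 18, 23, 26]


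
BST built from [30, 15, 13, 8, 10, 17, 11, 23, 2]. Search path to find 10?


BST root = 30
Search for 10: compare at each node
Path: [30, 15, 13, 8, 10]


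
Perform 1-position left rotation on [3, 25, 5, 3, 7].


Left rotate by 1: [25, 5, 3, 7, 3]


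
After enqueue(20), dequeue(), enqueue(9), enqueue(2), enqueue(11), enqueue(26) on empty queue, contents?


enqueue(20) -> [20]
dequeue() returns 20 -> []
enqueue(9) -> [9]
enqueue(2) -> [9, 2]
enqueue(11) -> [9, 2, 11]
enqueue(26) -> [9, 2, 11, 26]
Final queue (front to back): [9, 2, 11, 26]


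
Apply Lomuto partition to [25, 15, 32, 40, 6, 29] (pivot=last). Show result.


Elements <= 29 go left of pivot.
Result: [25, 15, 6, 29, 32, 40], pivot at index 3


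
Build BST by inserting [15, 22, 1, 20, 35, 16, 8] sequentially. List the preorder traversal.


Root = 15; build tree by BST insertion.
Preorder traversal: [15, 1, 8, 22, 20, 16, 35]


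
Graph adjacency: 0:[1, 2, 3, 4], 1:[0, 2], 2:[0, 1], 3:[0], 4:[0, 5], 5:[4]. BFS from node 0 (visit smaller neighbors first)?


BFS queue: start with [0]
Visit order: [0, 1, 2, 3, 4, 5]


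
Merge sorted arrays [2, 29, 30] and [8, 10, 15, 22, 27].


Compare heads, take smaller each step.
Merged: [2, 8, 10, 15, 22, 27, 29, 30]


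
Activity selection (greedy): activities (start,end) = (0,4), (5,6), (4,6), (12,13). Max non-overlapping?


Greedy: pick earliest-ending, then skip overlaps.
Selected (3 activities): [(0, 4), (5, 6), (12, 13)]


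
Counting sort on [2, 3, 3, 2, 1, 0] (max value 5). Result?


Count array: [1, 1, 2, 2, 0, 0]
Reconstruct: [0, 1, 2, 2, 3, 3]


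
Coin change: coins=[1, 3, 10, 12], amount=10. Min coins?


dp[0]=0; dp[i]=1+min(dp[i-c] for c in coins)
...dp[5]=3, dp[6]=2, dp[7]=3, dp[8]=4, dp[9]=3, dp[10]=1
Minimum coins for 10 = 1


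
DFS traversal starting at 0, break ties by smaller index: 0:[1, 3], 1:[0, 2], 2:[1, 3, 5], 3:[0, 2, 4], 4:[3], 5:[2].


DFS stack-based: start with [0]
Visit order: [0, 1, 2, 3, 4, 5]


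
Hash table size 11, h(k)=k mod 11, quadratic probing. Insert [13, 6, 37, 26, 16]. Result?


Insertions: 13->slot 2; 6->slot 6; 37->slot 4; 26->slot 5; 16->slot 9
Table: [None, None, 13, None, 37, 26, 6, None, None, 16, None]


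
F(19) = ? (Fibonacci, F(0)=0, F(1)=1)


F(n)=F(n-1)+F(n-2)
...F(17)=1597, F(18)=2584, F(19)=4181


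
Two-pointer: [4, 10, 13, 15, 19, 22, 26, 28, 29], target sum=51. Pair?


Two pointers: lo=0, hi=8
Found pair: (22, 29) summing to 51


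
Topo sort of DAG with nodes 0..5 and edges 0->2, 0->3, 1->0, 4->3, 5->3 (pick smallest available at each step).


Kahn's algorithm, process smallest node first
Order: [1, 0, 2, 4, 5, 3]


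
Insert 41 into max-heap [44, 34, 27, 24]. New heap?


Append 41: [44, 34, 27, 24, 41]
Bubble up: swap idx 4(41) with idx 1(34)
Result: [44, 41, 27, 24, 34]


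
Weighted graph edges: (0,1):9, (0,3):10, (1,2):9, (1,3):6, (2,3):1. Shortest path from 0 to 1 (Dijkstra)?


Dijkstra from 0:
Distances: {0: 0, 1: 9, 2: 11, 3: 10}
Shortest distance to 1 = 9, path = [0, 1]


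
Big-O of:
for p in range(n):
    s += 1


Per nesting level: O(n) = O(n)
Complexity: O(n)


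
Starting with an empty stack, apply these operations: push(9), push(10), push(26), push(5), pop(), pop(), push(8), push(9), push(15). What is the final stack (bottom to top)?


push(9) -> [9]
push(10) -> [9, 10]
push(26) -> [9, 10, 26]
push(5) -> [9, 10, 26, 5]
pop() returns 5 -> [9, 10, 26]
pop() returns 26 -> [9, 10]
push(8) -> [9, 10, 8]
push(9) -> [9, 10, 8, 9]
push(15) -> [9, 10, 8, 9, 15]
Final stack (bottom to top): [9, 10, 8, 9, 15]


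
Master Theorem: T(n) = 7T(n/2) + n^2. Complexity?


a=7, b=2, c=2. log_2(7)=2.807 > c=2. Case 1: O(n^log_b(a)) = O(n^2.807)
Complexity: O(n^2.807)


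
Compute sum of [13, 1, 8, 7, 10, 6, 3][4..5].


Prefix sums: [0, 13, 14, 22, 29, 39, 45, 48]
Sum[4..5] = prefix[6] - prefix[4] = 45 - 29 = 16


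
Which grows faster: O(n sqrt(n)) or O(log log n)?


double-logarithmic grows slower than n^1.5
O(log log n) is asymptotically smaller; O(n sqrt(n)) grows faster


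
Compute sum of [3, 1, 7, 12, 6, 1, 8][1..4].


Prefix sums: [0, 3, 4, 11, 23, 29, 30, 38]
Sum[1..4] = prefix[5] - prefix[1] = 29 - 3 = 26


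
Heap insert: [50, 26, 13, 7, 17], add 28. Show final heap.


Append 28: [50, 26, 13, 7, 17, 28]
Bubble up: swap idx 5(28) with idx 2(13)
Result: [50, 26, 28, 7, 17, 13]


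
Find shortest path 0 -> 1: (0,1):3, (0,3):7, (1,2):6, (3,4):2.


Dijkstra from 0:
Distances: {0: 0, 1: 3, 2: 9, 3: 7, 4: 9}
Shortest distance to 1 = 3, path = [0, 1]


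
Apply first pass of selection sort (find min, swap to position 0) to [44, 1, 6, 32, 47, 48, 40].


After one pass: [1, 44, 6, 32, 47, 48, 40]


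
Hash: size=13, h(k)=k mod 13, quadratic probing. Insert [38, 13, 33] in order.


Insertions: 38->slot 12; 13->slot 0; 33->slot 7
Table: [13, None, None, None, None, None, None, 33, None, None, None, None, 38]


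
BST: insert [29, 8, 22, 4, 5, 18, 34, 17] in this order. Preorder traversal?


Root = 29; build tree by BST insertion.
Preorder traversal: [29, 8, 4, 5, 22, 18, 17, 34]


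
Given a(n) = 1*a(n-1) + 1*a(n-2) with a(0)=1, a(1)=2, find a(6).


Build bottom-up:
...a(4)=8, a(5)=13, a(6)=1*13+1*8=21


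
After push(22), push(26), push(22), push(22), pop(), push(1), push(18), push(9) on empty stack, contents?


push(22) -> [22]
push(26) -> [22, 26]
push(22) -> [22, 26, 22]
push(22) -> [22, 26, 22, 22]
pop() returns 22 -> [22, 26, 22]
push(1) -> [22, 26, 22, 1]
push(18) -> [22, 26, 22, 1, 18]
push(9) -> [22, 26, 22, 1, 18, 9]
Final stack (bottom to top): [22, 26, 22, 1, 18, 9]


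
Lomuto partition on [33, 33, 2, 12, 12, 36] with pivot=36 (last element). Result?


Elements <= 36 go left of pivot.
Result: [33, 33, 2, 12, 12, 36], pivot at index 5


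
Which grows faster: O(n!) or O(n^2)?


quadratic grows slower than factorial
O(n^2) is asymptotically smaller; O(n!) grows faster


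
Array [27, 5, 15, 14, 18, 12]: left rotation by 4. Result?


Left rotate by 4: [18, 12, 27, 5, 15, 14]


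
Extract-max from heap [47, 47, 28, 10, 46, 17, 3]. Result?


Max = 47
Replace root with last, heapify down
Resulting heap: [47, 46, 28, 10, 3, 17]


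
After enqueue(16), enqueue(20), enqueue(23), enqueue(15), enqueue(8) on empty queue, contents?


enqueue(16) -> [16]
enqueue(20) -> [16, 20]
enqueue(23) -> [16, 20, 23]
enqueue(15) -> [16, 20, 23, 15]
enqueue(8) -> [16, 20, 23, 15, 8]
Final queue (front to back): [16, 20, 23, 15, 8]


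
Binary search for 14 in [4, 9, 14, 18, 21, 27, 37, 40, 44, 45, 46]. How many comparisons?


Search for 14:
[0,10] mid=5 arr[5]=27
[0,4] mid=2 arr[2]=14
Total: 2 comparisons


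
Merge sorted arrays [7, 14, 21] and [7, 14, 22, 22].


Compare heads, take smaller each step.
Merged: [7, 7, 14, 14, 21, 22, 22]


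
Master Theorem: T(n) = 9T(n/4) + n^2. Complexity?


a=9, b=4, c=2. log_4(9)=1.585 < c=2. Case 3: O(n^c) = O(n^2)
Complexity: O(n^2)


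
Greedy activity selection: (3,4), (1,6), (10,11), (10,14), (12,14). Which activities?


Greedy: pick earliest-ending, then skip overlaps.
Selected (3 activities): [(3, 4), (10, 11), (12, 14)]


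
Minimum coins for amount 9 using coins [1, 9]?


dp[0]=0; dp[i]=1+min(dp[i-c] for c in coins)
...dp[4]=4, dp[5]=5, dp[6]=6, dp[7]=7, dp[8]=8, dp[9]=1
Minimum coins for 9 = 1


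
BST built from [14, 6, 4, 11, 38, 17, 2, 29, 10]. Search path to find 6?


BST root = 14
Search for 6: compare at each node
Path: [14, 6]


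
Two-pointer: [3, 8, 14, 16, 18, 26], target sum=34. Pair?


Two pointers: lo=0, hi=5
Found pair: (8, 26) summing to 34


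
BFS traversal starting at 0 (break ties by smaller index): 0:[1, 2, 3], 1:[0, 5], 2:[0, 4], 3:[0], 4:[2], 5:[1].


BFS queue: start with [0]
Visit order: [0, 1, 2, 3, 5, 4]


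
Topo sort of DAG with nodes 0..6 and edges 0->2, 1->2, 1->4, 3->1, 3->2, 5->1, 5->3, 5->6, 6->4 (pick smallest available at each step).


Kahn's algorithm, process smallest node first
Order: [0, 5, 3, 1, 2, 6, 4]


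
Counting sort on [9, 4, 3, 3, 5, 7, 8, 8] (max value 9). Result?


Count array: [0, 0, 0, 2, 1, 1, 0, 1, 2, 1]
Reconstruct: [3, 3, 4, 5, 7, 8, 8, 9]


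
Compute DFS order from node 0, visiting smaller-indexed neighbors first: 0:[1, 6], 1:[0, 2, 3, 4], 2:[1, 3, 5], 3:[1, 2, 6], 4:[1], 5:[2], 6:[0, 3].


DFS stack-based: start with [0]
Visit order: [0, 1, 2, 3, 6, 5, 4]


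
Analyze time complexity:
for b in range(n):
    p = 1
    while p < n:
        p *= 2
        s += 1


Per nesting level: O(n) * O(log n) = O(n log n)
Complexity: O(n log n)


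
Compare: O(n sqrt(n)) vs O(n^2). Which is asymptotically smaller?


n^1.5 grows slower than quadratic
O(n sqrt(n)) is asymptotically smaller; O(n^2) grows faster


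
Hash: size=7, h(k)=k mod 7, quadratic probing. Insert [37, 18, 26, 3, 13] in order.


Insertions: 37->slot 2; 18->slot 4; 26->slot 5; 3->slot 3; 13->slot 6
Table: [None, None, 37, 3, 18, 26, 13]


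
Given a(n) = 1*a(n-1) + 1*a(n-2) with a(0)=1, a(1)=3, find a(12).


Build bottom-up:
...a(10)=199, a(11)=322, a(12)=1*322+1*199=521


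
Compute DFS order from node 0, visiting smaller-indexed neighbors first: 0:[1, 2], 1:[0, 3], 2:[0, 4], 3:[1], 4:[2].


DFS stack-based: start with [0]
Visit order: [0, 1, 3, 2, 4]


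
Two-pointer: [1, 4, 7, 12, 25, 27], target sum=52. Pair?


Two pointers: lo=0, hi=5
Found pair: (25, 27) summing to 52


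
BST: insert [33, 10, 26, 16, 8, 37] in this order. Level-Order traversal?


Root = 33; build tree by BST insertion.
Level-Order traversal: [33, 10, 37, 8, 26, 16]


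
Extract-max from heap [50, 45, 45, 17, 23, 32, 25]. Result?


Max = 50
Replace root with last, heapify down
Resulting heap: [45, 25, 45, 17, 23, 32]


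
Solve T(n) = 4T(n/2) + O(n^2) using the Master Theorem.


a=4, b=2, c=2. log_2(4)=2 = c=2. Case 2: O(n^c log n) = O(n^2 log n)
Complexity: O(n^2 log n)


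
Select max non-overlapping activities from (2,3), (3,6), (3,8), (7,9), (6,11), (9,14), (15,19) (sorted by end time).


Greedy: pick earliest-ending, then skip overlaps.
Selected (5 activities): [(2, 3), (3, 6), (7, 9), (9, 14), (15, 19)]


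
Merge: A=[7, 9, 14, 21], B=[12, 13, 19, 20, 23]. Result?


Compare heads, take smaller each step.
Merged: [7, 9, 12, 13, 14, 19, 20, 21, 23]


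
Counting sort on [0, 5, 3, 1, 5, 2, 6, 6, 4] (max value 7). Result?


Count array: [1, 1, 1, 1, 1, 2, 2, 0]
Reconstruct: [0, 1, 2, 3, 4, 5, 5, 6, 6]


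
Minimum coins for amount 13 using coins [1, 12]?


dp[0]=0; dp[i]=1+min(dp[i-c] for c in coins)
...dp[8]=8, dp[9]=9, dp[10]=10, dp[11]=11, dp[12]=1, dp[13]=2
Minimum coins for 13 = 2


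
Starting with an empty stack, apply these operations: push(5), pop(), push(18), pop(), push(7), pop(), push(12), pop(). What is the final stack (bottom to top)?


push(5) -> [5]
pop() returns 5 -> []
push(18) -> [18]
pop() returns 18 -> []
push(7) -> [7]
pop() returns 7 -> []
push(12) -> [12]
pop() returns 12 -> []
Final stack (bottom to top): []


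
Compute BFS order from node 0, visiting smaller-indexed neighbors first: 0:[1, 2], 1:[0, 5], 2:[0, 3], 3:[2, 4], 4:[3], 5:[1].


BFS queue: start with [0]
Visit order: [0, 1, 2, 5, 3, 4]


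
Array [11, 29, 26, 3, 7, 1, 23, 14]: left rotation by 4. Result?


Left rotate by 4: [7, 1, 23, 14, 11, 29, 26, 3]


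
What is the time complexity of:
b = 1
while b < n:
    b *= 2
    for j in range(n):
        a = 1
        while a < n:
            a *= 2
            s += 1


Per nesting level: O(log n) * O(n) * O(log n) = O(n (log n)^2)
Complexity: O(n (log n)^2)


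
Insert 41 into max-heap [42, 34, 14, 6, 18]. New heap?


Append 41: [42, 34, 14, 6, 18, 41]
Bubble up: swap idx 5(41) with idx 2(14)
Result: [42, 34, 41, 6, 18, 14]


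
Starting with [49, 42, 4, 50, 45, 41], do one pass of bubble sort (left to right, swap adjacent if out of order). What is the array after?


After one pass: [42, 4, 49, 45, 41, 50]


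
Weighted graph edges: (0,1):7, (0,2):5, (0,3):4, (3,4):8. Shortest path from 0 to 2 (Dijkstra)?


Dijkstra from 0:
Distances: {0: 0, 1: 7, 2: 5, 3: 4, 4: 12}
Shortest distance to 2 = 5, path = [0, 2]


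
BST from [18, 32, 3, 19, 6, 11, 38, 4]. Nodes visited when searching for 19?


BST root = 18
Search for 19: compare at each node
Path: [18, 32, 19]


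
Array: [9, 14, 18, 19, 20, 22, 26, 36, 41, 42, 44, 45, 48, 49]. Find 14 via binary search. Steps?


Search for 14:
[0,13] mid=6 arr[6]=26
[0,5] mid=2 arr[2]=18
[0,1] mid=0 arr[0]=9
[1,1] mid=1 arr[1]=14
Total: 4 comparisons


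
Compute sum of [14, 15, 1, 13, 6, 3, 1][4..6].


Prefix sums: [0, 14, 29, 30, 43, 49, 52, 53]
Sum[4..6] = prefix[7] - prefix[4] = 53 - 43 = 10


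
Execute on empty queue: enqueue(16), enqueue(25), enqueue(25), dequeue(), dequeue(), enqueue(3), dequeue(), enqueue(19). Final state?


enqueue(16) -> [16]
enqueue(25) -> [16, 25]
enqueue(25) -> [16, 25, 25]
dequeue() returns 16 -> [25, 25]
dequeue() returns 25 -> [25]
enqueue(3) -> [25, 3]
dequeue() returns 25 -> [3]
enqueue(19) -> [3, 19]
Final queue (front to back): [3, 19]


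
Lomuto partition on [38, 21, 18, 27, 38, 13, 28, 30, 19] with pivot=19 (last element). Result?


Elements <= 19 go left of pivot.
Result: [18, 13, 19, 27, 38, 21, 28, 30, 38], pivot at index 2


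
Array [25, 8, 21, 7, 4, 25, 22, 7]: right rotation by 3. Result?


Right rotate by 3: [25, 22, 7, 25, 8, 21, 7, 4]


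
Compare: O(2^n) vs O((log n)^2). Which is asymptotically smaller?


polylogarithmic grows slower than exponential
O((log n)^2) is asymptotically smaller; O(2^n) grows faster


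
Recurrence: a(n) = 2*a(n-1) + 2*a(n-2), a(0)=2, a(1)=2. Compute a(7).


Build bottom-up:
...a(5)=152, a(6)=416, a(7)=2*416+2*152=1136


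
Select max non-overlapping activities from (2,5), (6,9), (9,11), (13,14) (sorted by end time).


Greedy: pick earliest-ending, then skip overlaps.
Selected (4 activities): [(2, 5), (6, 9), (9, 11), (13, 14)]


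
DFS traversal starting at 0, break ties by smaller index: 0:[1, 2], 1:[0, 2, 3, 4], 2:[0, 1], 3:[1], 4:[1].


DFS stack-based: start with [0]
Visit order: [0, 1, 2, 3, 4]


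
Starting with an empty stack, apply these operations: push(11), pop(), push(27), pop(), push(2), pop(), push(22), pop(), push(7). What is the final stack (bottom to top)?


push(11) -> [11]
pop() returns 11 -> []
push(27) -> [27]
pop() returns 27 -> []
push(2) -> [2]
pop() returns 2 -> []
push(22) -> [22]
pop() returns 22 -> []
push(7) -> [7]
Final stack (bottom to top): [7]


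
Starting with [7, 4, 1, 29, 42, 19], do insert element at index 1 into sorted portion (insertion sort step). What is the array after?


After one pass: [4, 7, 1, 29, 42, 19]


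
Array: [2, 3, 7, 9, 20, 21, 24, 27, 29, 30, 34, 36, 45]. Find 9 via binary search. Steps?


Search for 9:
[0,12] mid=6 arr[6]=24
[0,5] mid=2 arr[2]=7
[3,5] mid=4 arr[4]=20
[3,3] mid=3 arr[3]=9
Total: 4 comparisons


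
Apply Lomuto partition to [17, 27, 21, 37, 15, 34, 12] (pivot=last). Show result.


Elements <= 12 go left of pivot.
Result: [12, 27, 21, 37, 15, 34, 17], pivot at index 0


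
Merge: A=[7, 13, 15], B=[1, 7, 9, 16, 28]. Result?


Compare heads, take smaller each step.
Merged: [1, 7, 7, 9, 13, 15, 16, 28]


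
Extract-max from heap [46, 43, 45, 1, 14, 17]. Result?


Max = 46
Replace root with last, heapify down
Resulting heap: [45, 43, 17, 1, 14]


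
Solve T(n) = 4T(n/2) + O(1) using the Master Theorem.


a=4, b=2, c=0. log_2(4)=2 > c=0. Case 1: O(n^log_b(a)) = O(n^2)
Complexity: O(n^2)


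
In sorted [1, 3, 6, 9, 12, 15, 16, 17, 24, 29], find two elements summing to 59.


Two pointers: lo=0, hi=9
No pair sums to 59


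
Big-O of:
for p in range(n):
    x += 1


Per nesting level: O(n) = O(n)
Complexity: O(n)


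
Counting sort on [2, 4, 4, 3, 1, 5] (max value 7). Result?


Count array: [0, 1, 1, 1, 2, 1, 0, 0]
Reconstruct: [1, 2, 3, 4, 4, 5]


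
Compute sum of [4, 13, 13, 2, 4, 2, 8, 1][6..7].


Prefix sums: [0, 4, 17, 30, 32, 36, 38, 46, 47]
Sum[6..7] = prefix[8] - prefix[6] = 47 - 38 = 9


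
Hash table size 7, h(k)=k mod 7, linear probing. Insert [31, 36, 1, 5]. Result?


Insertions: 31->slot 3; 36->slot 1; 1->slot 2; 5->slot 5
Table: [None, 36, 1, 31, None, 5, None]


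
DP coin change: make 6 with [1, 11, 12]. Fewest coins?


dp[0]=0; dp[i]=1+min(dp[i-c] for c in coins)
...dp[1]=1, dp[2]=2, dp[3]=3, dp[4]=4, dp[5]=5, dp[6]=6
Minimum coins for 6 = 6


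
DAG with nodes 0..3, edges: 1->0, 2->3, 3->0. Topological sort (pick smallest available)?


Kahn's algorithm, process smallest node first
Order: [1, 2, 3, 0]


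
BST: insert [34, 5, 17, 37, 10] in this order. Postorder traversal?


Root = 34; build tree by BST insertion.
Postorder traversal: [10, 17, 5, 37, 34]


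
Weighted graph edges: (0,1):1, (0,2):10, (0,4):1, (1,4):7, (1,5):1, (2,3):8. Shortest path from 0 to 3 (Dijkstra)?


Dijkstra from 0:
Distances: {0: 0, 1: 1, 2: 10, 3: 18, 4: 1, 5: 2}
Shortest distance to 3 = 18, path = [0, 2, 3]


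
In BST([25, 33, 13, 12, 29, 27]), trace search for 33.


BST root = 25
Search for 33: compare at each node
Path: [25, 33]


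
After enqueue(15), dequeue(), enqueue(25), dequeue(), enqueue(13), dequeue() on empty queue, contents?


enqueue(15) -> [15]
dequeue() returns 15 -> []
enqueue(25) -> [25]
dequeue() returns 25 -> []
enqueue(13) -> [13]
dequeue() returns 13 -> []
Final queue (front to back): []


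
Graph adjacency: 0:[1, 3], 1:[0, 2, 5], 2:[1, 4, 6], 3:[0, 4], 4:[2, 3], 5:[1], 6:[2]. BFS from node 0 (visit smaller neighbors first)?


BFS queue: start with [0]
Visit order: [0, 1, 3, 2, 5, 4, 6]


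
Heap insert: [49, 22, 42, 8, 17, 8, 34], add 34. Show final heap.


Append 34: [49, 22, 42, 8, 17, 8, 34, 34]
Bubble up: swap idx 7(34) with idx 3(8); swap idx 3(34) with idx 1(22)
Result: [49, 34, 42, 22, 17, 8, 34, 8]


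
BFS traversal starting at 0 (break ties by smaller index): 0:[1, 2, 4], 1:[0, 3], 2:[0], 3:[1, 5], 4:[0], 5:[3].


BFS queue: start with [0]
Visit order: [0, 1, 2, 4, 3, 5]


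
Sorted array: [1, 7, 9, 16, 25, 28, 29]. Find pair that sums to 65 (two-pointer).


Two pointers: lo=0, hi=6
No pair sums to 65


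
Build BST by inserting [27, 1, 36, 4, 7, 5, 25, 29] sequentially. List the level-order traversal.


Root = 27; build tree by BST insertion.
Level-Order traversal: [27, 1, 36, 4, 29, 7, 5, 25]


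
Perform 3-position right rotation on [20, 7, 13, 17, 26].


Right rotate by 3: [13, 17, 26, 20, 7]


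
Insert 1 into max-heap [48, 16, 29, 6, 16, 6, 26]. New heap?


Append 1: [48, 16, 29, 6, 16, 6, 26, 1]
Bubble up: no swaps needed
Result: [48, 16, 29, 6, 16, 6, 26, 1]


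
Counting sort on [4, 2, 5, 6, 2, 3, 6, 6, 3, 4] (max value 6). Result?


Count array: [0, 0, 2, 2, 2, 1, 3]
Reconstruct: [2, 2, 3, 3, 4, 4, 5, 6, 6, 6]


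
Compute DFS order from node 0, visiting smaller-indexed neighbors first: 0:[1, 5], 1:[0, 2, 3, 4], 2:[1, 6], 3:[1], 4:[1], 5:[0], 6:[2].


DFS stack-based: start with [0]
Visit order: [0, 1, 2, 6, 3, 4, 5]


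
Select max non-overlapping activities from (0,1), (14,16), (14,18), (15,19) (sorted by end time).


Greedy: pick earliest-ending, then skip overlaps.
Selected (2 activities): [(0, 1), (14, 16)]


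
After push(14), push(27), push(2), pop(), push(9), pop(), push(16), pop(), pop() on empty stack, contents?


push(14) -> [14]
push(27) -> [14, 27]
push(2) -> [14, 27, 2]
pop() returns 2 -> [14, 27]
push(9) -> [14, 27, 9]
pop() returns 9 -> [14, 27]
push(16) -> [14, 27, 16]
pop() returns 16 -> [14, 27]
pop() returns 27 -> [14]
Final stack (bottom to top): [14]


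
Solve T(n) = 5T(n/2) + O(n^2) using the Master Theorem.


a=5, b=2, c=2. log_2(5)=2.322 > c=2. Case 1: O(n^log_b(a)) = O(n^2.322)
Complexity: O(n^2.322)


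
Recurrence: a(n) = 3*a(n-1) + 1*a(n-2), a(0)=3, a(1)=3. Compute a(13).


Build bottom-up:
...a(11)=552954, a(12)=1826283, a(13)=3*1826283+1*552954=6031803


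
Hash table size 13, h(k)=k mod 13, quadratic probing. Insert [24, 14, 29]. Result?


Insertions: 24->slot 11; 14->slot 1; 29->slot 3
Table: [None, 14, None, 29, None, None, None, None, None, None, None, 24, None]


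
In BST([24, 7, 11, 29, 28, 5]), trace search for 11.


BST root = 24
Search for 11: compare at each node
Path: [24, 7, 11]


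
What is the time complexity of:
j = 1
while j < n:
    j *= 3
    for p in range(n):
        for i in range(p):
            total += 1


Per nesting level: O(log n) * O(n) * O(n) [triangular over p] = O(n^2 log n)
Complexity: O(n^2 log n)


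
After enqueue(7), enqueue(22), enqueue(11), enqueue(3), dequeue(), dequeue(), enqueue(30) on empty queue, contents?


enqueue(7) -> [7]
enqueue(22) -> [7, 22]
enqueue(11) -> [7, 22, 11]
enqueue(3) -> [7, 22, 11, 3]
dequeue() returns 7 -> [22, 11, 3]
dequeue() returns 22 -> [11, 3]
enqueue(30) -> [11, 3, 30]
Final queue (front to back): [11, 3, 30]


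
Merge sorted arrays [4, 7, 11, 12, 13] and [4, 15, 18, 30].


Compare heads, take smaller each step.
Merged: [4, 4, 7, 11, 12, 13, 15, 18, 30]


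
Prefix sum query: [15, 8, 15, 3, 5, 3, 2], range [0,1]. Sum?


Prefix sums: [0, 15, 23, 38, 41, 46, 49, 51]
Sum[0..1] = prefix[2] - prefix[0] = 23 - 0 = 23


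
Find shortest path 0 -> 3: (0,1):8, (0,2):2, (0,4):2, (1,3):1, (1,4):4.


Dijkstra from 0:
Distances: {0: 0, 1: 6, 2: 2, 3: 7, 4: 2}
Shortest distance to 3 = 7, path = [0, 4, 1, 3]


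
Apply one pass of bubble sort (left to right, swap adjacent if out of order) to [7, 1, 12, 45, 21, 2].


After one pass: [1, 7, 12, 21, 2, 45]


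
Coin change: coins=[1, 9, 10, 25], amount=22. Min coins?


dp[0]=0; dp[i]=1+min(dp[i-c] for c in coins)
...dp[17]=8, dp[18]=2, dp[19]=2, dp[20]=2, dp[21]=3, dp[22]=4
Minimum coins for 22 = 4


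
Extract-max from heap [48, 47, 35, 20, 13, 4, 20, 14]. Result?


Max = 48
Replace root with last, heapify down
Resulting heap: [47, 20, 35, 14, 13, 4, 20]


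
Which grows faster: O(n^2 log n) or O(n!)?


n^2 log n grows slower than factorial
O(n^2 log n) is asymptotically smaller; O(n!) grows faster


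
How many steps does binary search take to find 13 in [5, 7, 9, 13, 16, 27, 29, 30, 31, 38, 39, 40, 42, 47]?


Search for 13:
[0,13] mid=6 arr[6]=29
[0,5] mid=2 arr[2]=9
[3,5] mid=4 arr[4]=16
[3,3] mid=3 arr[3]=13
Total: 4 comparisons


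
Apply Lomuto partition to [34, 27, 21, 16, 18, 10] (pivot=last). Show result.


Elements <= 10 go left of pivot.
Result: [10, 27, 21, 16, 18, 34], pivot at index 0


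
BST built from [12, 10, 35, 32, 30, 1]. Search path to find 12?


BST root = 12
Search for 12: compare at each node
Path: [12]


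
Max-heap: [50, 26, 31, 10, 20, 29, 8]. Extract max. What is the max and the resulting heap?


Max = 50
Replace root with last, heapify down
Resulting heap: [31, 26, 29, 10, 20, 8]


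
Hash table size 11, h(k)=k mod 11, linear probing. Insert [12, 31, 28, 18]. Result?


Insertions: 12->slot 1; 31->slot 9; 28->slot 6; 18->slot 7
Table: [None, 12, None, None, None, None, 28, 18, None, 31, None]


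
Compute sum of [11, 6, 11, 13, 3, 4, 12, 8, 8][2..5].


Prefix sums: [0, 11, 17, 28, 41, 44, 48, 60, 68, 76]
Sum[2..5] = prefix[6] - prefix[2] = 48 - 17 = 31


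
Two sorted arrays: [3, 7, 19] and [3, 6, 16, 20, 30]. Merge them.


Compare heads, take smaller each step.
Merged: [3, 3, 6, 7, 16, 19, 20, 30]


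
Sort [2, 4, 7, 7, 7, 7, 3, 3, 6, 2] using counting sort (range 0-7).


Count array: [0, 0, 2, 2, 1, 0, 1, 4]
Reconstruct: [2, 2, 3, 3, 4, 6, 7, 7, 7, 7]


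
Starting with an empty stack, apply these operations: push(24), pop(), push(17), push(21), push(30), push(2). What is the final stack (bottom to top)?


push(24) -> [24]
pop() returns 24 -> []
push(17) -> [17]
push(21) -> [17, 21]
push(30) -> [17, 21, 30]
push(2) -> [17, 21, 30, 2]
Final stack (bottom to top): [17, 21, 30, 2]


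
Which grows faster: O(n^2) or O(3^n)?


quadratic grows slower than exponential (base 3)
O(n^2) is asymptotically smaller; O(3^n) grows faster


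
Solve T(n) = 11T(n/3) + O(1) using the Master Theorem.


a=11, b=3, c=0. log_3(11)=2.183 > c=0. Case 1: O(n^log_b(a)) = O(n^2.183)
Complexity: O(n^2.183)


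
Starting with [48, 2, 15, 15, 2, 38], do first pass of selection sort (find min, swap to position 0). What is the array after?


After one pass: [2, 48, 15, 15, 2, 38]


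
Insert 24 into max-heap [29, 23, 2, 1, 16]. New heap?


Append 24: [29, 23, 2, 1, 16, 24]
Bubble up: swap idx 5(24) with idx 2(2)
Result: [29, 23, 24, 1, 16, 2]


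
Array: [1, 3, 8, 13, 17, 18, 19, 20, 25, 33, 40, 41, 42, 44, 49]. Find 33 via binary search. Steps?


Search for 33:
[0,14] mid=7 arr[7]=20
[8,14] mid=11 arr[11]=41
[8,10] mid=9 arr[9]=33
Total: 3 comparisons


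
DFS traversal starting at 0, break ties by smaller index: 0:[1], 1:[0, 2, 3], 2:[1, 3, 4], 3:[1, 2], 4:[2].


DFS stack-based: start with [0]
Visit order: [0, 1, 2, 3, 4]


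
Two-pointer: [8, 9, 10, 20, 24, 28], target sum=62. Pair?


Two pointers: lo=0, hi=5
No pair sums to 62


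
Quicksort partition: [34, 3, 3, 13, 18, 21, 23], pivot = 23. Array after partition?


Elements <= 23 go left of pivot.
Result: [3, 3, 13, 18, 21, 23, 34], pivot at index 5


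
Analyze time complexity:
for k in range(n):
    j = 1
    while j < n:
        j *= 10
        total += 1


Per nesting level: O(n) * O(log n) = O(n log n)
Complexity: O(n log n)


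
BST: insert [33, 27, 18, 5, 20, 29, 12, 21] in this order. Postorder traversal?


Root = 33; build tree by BST insertion.
Postorder traversal: [12, 5, 21, 20, 18, 29, 27, 33]


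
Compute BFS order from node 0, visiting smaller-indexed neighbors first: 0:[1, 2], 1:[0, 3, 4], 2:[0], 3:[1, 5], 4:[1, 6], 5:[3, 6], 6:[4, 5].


BFS queue: start with [0]
Visit order: [0, 1, 2, 3, 4, 5, 6]


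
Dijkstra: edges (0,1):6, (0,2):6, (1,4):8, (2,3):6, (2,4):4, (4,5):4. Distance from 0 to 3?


Dijkstra from 0:
Distances: {0: 0, 1: 6, 2: 6, 3: 12, 4: 10, 5: 14}
Shortest distance to 3 = 12, path = [0, 2, 3]


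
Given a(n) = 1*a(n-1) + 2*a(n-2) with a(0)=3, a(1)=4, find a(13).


Build bottom-up:
...a(11)=4778, a(12)=9558, a(13)=1*9558+2*4778=19114


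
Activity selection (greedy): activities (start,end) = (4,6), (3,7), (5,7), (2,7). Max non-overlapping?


Greedy: pick earliest-ending, then skip overlaps.
Selected (1 activities): [(4, 6)]


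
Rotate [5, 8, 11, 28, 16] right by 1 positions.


Right rotate by 1: [16, 5, 8, 11, 28]


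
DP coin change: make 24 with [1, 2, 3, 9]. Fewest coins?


dp[0]=0; dp[i]=1+min(dp[i-c] for c in coins)
...dp[19]=3, dp[20]=3, dp[21]=3, dp[22]=4, dp[23]=4, dp[24]=4
Minimum coins for 24 = 4


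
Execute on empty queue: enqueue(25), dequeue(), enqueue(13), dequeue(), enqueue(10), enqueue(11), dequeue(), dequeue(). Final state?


enqueue(25) -> [25]
dequeue() returns 25 -> []
enqueue(13) -> [13]
dequeue() returns 13 -> []
enqueue(10) -> [10]
enqueue(11) -> [10, 11]
dequeue() returns 10 -> [11]
dequeue() returns 11 -> []
Final queue (front to back): []


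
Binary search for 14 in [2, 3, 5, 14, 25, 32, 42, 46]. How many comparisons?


Search for 14:
[0,7] mid=3 arr[3]=14
Total: 1 comparisons


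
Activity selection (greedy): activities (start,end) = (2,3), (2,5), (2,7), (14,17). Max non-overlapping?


Greedy: pick earliest-ending, then skip overlaps.
Selected (2 activities): [(2, 3), (14, 17)]


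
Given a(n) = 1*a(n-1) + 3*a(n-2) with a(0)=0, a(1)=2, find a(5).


Build bottom-up:
...a(3)=8, a(4)=14, a(5)=1*14+3*8=38


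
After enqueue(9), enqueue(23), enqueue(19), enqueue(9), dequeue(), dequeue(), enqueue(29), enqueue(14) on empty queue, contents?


enqueue(9) -> [9]
enqueue(23) -> [9, 23]
enqueue(19) -> [9, 23, 19]
enqueue(9) -> [9, 23, 19, 9]
dequeue() returns 9 -> [23, 19, 9]
dequeue() returns 23 -> [19, 9]
enqueue(29) -> [19, 9, 29]
enqueue(14) -> [19, 9, 29, 14]
Final queue (front to back): [19, 9, 29, 14]


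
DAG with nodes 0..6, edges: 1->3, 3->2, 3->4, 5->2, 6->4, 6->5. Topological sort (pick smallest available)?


Kahn's algorithm, process smallest node first
Order: [0, 1, 3, 6, 4, 5, 2]


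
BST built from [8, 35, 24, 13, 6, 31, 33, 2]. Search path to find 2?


BST root = 8
Search for 2: compare at each node
Path: [8, 6, 2]


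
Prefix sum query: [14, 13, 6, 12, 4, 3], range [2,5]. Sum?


Prefix sums: [0, 14, 27, 33, 45, 49, 52]
Sum[2..5] = prefix[6] - prefix[2] = 52 - 27 = 25


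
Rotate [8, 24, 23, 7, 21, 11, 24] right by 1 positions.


Right rotate by 1: [24, 8, 24, 23, 7, 21, 11]


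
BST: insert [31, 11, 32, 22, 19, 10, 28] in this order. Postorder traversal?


Root = 31; build tree by BST insertion.
Postorder traversal: [10, 19, 28, 22, 11, 32, 31]


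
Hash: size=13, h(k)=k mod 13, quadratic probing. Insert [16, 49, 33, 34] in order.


Insertions: 16->slot 3; 49->slot 10; 33->slot 7; 34->slot 8
Table: [None, None, None, 16, None, None, None, 33, 34, None, 49, None, None]


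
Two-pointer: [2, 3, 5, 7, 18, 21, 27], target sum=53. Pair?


Two pointers: lo=0, hi=6
No pair sums to 53


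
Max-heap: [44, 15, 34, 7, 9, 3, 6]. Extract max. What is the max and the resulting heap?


Max = 44
Replace root with last, heapify down
Resulting heap: [34, 15, 6, 7, 9, 3]


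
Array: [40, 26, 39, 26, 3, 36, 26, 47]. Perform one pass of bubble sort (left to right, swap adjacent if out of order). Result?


After one pass: [26, 39, 26, 3, 36, 26, 40, 47]


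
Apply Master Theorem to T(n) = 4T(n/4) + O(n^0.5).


a=4, b=4, c=0.5. log_4(4)=1 > c=0.5. Case 1: O(n^log_b(a)) = O(n)
Complexity: O(n)


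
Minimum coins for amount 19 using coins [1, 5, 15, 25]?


dp[0]=0; dp[i]=1+min(dp[i-c] for c in coins)
...dp[14]=6, dp[15]=1, dp[16]=2, dp[17]=3, dp[18]=4, dp[19]=5
Minimum coins for 19 = 5


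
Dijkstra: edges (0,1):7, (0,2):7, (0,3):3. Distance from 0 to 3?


Dijkstra from 0:
Distances: {0: 0, 1: 7, 2: 7, 3: 3}
Shortest distance to 3 = 3, path = [0, 3]


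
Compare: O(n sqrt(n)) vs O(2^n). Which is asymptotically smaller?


n^1.5 grows slower than exponential
O(n sqrt(n)) is asymptotically smaller; O(2^n) grows faster


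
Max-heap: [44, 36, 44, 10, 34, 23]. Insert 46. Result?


Append 46: [44, 36, 44, 10, 34, 23, 46]
Bubble up: swap idx 6(46) with idx 2(44); swap idx 2(46) with idx 0(44)
Result: [46, 36, 44, 10, 34, 23, 44]


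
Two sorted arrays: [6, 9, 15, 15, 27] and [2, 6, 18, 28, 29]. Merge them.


Compare heads, take smaller each step.
Merged: [2, 6, 6, 9, 15, 15, 18, 27, 28, 29]


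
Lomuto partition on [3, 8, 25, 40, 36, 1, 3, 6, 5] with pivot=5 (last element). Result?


Elements <= 5 go left of pivot.
Result: [3, 1, 3, 5, 36, 8, 25, 6, 40], pivot at index 3


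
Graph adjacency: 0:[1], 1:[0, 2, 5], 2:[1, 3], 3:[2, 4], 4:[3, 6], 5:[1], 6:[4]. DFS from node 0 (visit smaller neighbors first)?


DFS stack-based: start with [0]
Visit order: [0, 1, 2, 3, 4, 6, 5]
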